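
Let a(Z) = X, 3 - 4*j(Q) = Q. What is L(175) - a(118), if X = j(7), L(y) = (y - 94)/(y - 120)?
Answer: 136/55 ≈ 2.4727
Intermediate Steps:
j(Q) = ¾ - Q/4
L(y) = (-94 + y)/(-120 + y)
X = -1 (X = ¾ - ¼*7 = ¾ - 7/4 = -1)
a(Z) = -1
L(175) - a(118) = (-94 + 175)/(-120 + 175) - 1*(-1) = 81/55 + 1 = 136/55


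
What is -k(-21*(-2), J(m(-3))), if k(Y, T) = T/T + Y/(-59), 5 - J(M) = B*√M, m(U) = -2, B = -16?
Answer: -17/59 ≈ -0.28814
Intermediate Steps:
J(M) = 5 + 16*√M (J(M) = 5 - (-16)*√M = 5 + 16*√M)
k(Y, T) = 1 - Y/59 (k(Y, T) = 1 + Y*(-1/59) = 1 - Y/59)
-k(-21*(-2), J(m(-3))) = -(1 - (-21)*(-2)/59) = -(1 - 1/59*42) = -(1 - 42/59) = -1*17/59 = -17/59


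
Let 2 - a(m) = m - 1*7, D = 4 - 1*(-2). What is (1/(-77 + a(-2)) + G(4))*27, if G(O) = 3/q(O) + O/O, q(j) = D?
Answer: 441/11 ≈ 40.091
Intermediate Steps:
D = 6 (D = 4 + 2 = 6)
q(j) = 6
a(m) = 9 - m (a(m) = 2 - (m - 1*7) = 2 - (m - 7) = 2 - (-7 + m) = 2 + (7 - m) = 9 - m)
G(O) = 3/2 (G(O) = 3/6 + O/O = 3*(⅙) + 1 = ½ + 1 = 3/2)
(1/(-77 + a(-2)) + G(4))*27 = (1/(-77 + (9 - 1*(-2))) + 3/2)*27 = (1/(-77 + (9 + 2)) + 3/2)*27 = (1/(-77 + 11) + 3/2)*27 = (1/(-66) + 3/2)*27 = (-1/66 + 3/2)*27 = (49/33)*27 = 441/11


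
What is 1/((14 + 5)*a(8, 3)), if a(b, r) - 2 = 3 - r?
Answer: 1/38 ≈ 0.026316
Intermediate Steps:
a(b, r) = 5 - r (a(b, r) = 2 + (3 - r) = 5 - r)
1/((14 + 5)*a(8, 3)) = 1/((14 + 5)*(5 - 1*3)) = 1/(19*(5 - 3)) = 1/(19*2) = 1/38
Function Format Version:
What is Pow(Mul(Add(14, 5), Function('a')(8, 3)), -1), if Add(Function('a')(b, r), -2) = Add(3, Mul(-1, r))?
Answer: Rational(1, 38) ≈ 0.026316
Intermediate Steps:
Function('a')(b, r) = Add(5, Mul(-1, r)) (Function('a')(b, r) = Add(2, Add(3, Mul(-1, r))) = Add(5, Mul(-1, r)))
Pow(Mul(Add(14, 5), Function('a')(8, 3)), -1) = Pow(Mul(Add(14, 5), Add(5, Mul(-1, 3))), -1) = Pow(Mul(19, Add(5, -3)), -1) = Pow(Mul(19, 2), -1) = Pow(38, -1) = Rational(1, 38)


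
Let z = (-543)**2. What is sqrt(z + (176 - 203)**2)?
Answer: 3*sqrt(32842) ≈ 543.67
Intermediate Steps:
z = 294849
sqrt(z + (176 - 203)**2) = sqrt(294849 + (176 - 203)**2) = sqrt(294849 + (-27)**2) = sqrt(294849 + 729) = sqrt(295578) = 3*sqrt(32842)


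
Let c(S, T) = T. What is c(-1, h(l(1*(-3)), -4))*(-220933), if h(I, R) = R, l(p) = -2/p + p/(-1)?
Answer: 883732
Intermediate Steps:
l(p) = -p - 2/p (l(p) = -2/p + p*(-1) = -2/p - p = -p - 2/p)
c(-1, h(l(1*(-3)), -4))*(-220933) = -4*(-220933) = 883732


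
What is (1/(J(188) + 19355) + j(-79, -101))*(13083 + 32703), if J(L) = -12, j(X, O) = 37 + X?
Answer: -37196775330/19343 ≈ -1.9230e+6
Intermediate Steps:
(1/(J(188) + 19355) + j(-79, -101))*(13083 + 32703) = (1/(-12 + 19355) + (37 - 79))*(13083 + 32703) = (1/19343 - 42)*45786 = -812405/19343*45786 = -37196775330/19343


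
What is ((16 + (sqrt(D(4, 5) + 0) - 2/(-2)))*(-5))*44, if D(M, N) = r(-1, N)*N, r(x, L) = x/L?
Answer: -3740 - 220*I ≈ -3740.0 - 220.0*I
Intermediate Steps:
D(M, N) = -1 (D(M, N) = (-1/N)*N = -1)
((16 + (sqrt(D(4, 5) + 0) - 2/(-2)))*(-5))*44 = ((16 + (sqrt(-1 + 0) - 2/(-2)))*(-5))*44 = ((16 + (sqrt(-1) - 2*(-1/2)))*(-5))*44 = ((16 + (I + 1))*(-5))*44 = ((16 + (1 + I))*(-5))*44 = ((17 + I)*(-5))*44 = (-85 - 5*I)*44 = -3740 - 220*I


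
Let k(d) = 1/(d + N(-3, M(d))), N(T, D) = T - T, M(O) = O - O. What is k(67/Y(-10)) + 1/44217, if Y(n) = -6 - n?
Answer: 176935/2962539 ≈ 0.059724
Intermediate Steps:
M(O) = 0
N(T, D) = 0
k(d) = 1/d (k(d) = 1/(d + 0) = 1/d)
k(67/Y(-10)) + 1/44217 = 1/(67/(-6 - 1*(-10))) + 1/44217 = 1/(67/(-6 + 10)) + 1/44217 = 1/(67/4) + 1/44217 = 4/67 + 1/44217 = 176935/2962539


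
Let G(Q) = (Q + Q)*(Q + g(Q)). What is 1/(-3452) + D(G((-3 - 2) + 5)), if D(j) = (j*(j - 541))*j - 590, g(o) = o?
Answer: -2036681/3452 ≈ -590.00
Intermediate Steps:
G(Q) = 4*Q**2 (G(Q) = (Q + Q)*(Q + Q) = (2*Q)*(2*Q) = 4*Q**2)
D(j) = -590 + j**2*(-541 + j) (D(j) = (j*(-541 + j))*j - 590 = j**2*(-541 + j) - 590 = -590 + j**2*(-541 + j))
1/(-3452) + D(G((-3 - 2) + 5)) = 1/(-3452) + (-590 + (4*((-3 - 2) + 5)**2)**3 - 541*16*((-3 - 2) + 5)**4) = -1/3452 + (-590 + (4*(-5 + 5)**2)**3 - 541*16*(-5 + 5)**4) = -1/3452 + (-590 + (4*0**2)**3 - 541*(4*0**2)**2) = -1/3452 + (-590 + (4*0)**3 - 541*(4*0)**2) = -1/3452 + (-590 + 0**3 - 541*0**2) = -1/3452 + (-590 + 0 - 541*0) = -1/3452 + (-590 + 0 + 0) = -1/3452 - 590 = -2036681/3452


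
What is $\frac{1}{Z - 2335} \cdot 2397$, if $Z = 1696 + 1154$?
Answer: $\frac{2397}{515} \approx 4.6544$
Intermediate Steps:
$Z = 2850$
$\frac{1}{Z - 2335} \cdot 2397 = \frac{1}{2850 - 2335} \cdot 2397 = \frac{1}{515} \cdot 2397 = \frac{2397}{515}$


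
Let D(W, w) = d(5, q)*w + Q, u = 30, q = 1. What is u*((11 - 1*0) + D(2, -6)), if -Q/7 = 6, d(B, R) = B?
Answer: -1830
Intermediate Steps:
Q = -42 (Q = -7*6 = -42)
D(W, w) = -42 + 5*w (D(W, w) = 5*w - 42 = -42 + 5*w)
u*((11 - 1*0) + D(2, -6)) = 30*((11 - 1*0) + (-42 + 5*(-6))) = 30*((11 + 0) + (-42 - 30)) = 30*(11 - 72) = 30*(-61) = -1830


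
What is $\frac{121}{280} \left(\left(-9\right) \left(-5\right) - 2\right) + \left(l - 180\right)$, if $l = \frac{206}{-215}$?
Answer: $- \frac{1955007}{12040} \approx -162.38$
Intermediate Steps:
$l = - \frac{206}{215}$ ($l = 206 \left(- \frac{1}{215}\right) = - \frac{206}{215} \approx -0.95814$)
$\frac{121}{280} \left(\left(-9\right) \left(-5\right) - 2\right) + \left(l - 180\right) = \frac{121}{280} \left(\left(-9\right) \left(-5\right) - 2\right) - \frac{38906}{215} = 121 \cdot \frac{1}{280} \left(45 - 2\right) - \frac{38906}{215} = \frac{121}{280} \cdot 43 - \frac{38906}{215} = \frac{5203}{280} - \frac{38906}{215} = - \frac{1955007}{12040}$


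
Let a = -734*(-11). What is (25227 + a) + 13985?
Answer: 47286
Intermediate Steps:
a = 8074
(25227 + a) + 13985 = (25227 + 8074) + 13985 = 33301 + 13985 = 47286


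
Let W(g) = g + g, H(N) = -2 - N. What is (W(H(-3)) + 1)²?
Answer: 9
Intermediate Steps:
W(g) = 2*g
(W(H(-3)) + 1)² = (2*(-2 - 1*(-3)) + 1)² = (2*(-2 + 3) + 1)² = (2*1 + 1)² = (2 + 1)² = 3² = 9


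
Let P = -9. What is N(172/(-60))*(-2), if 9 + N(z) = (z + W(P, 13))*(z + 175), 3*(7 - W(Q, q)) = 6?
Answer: -161198/225 ≈ -716.44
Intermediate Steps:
W(Q, q) = 5 (W(Q, q) = 7 - ⅓*6 = 7 - 2 = 5)
N(z) = -9 + (5 + z)*(175 + z) (N(z) = -9 + (z + 5)*(z + 175) = -9 + (5 + z)*(175 + z))
N(172/(-60))*(-2) = (866 + (172/(-60))² + 180*(172/(-60)))*(-2) = (866 + (172*(-1/60))² + 180*(172*(-1/60)))*(-2) = (866 + (-43/15)² + 180*(-43/15))*(-2) = (866 + 1849/225 - 516)*(-2) = (80599/225)*(-2) = -161198/225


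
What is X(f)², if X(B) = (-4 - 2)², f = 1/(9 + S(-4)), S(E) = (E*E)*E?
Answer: 1296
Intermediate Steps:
S(E) = E³ (S(E) = E²*E = E³)
f = -1/55 (f = 1/(9 + (-4)³) = 1/(9 - 64) = 1/(-55) = -1/55 ≈ -0.018182)
X(B) = 36 (X(B) = (-6)² = 36)
X(f)² = 36² = 1296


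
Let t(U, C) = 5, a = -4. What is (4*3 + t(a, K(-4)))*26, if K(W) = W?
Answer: 442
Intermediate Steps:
(4*3 + t(a, K(-4)))*26 = (4*3 + 5)*26 = (12 + 5)*26 = 17*26 = 442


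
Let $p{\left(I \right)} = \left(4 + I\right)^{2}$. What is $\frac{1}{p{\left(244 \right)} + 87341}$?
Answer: $\frac{1}{148845} \approx 6.7184 \cdot 10^{-6}$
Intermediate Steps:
$\frac{1}{p{\left(244 \right)} + 87341} = \frac{1}{\left(4 + 244\right)^{2} + 87341} = \frac{1}{248^{2} + 87341} = \frac{1}{61504 + 87341} = \frac{1}{148845}$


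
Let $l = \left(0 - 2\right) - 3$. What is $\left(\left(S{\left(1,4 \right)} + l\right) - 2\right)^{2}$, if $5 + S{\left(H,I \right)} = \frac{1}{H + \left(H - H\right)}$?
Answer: $121$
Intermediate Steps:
$S{\left(H,I \right)} = -5 + \frac{1}{H}$ ($S{\left(H,I \right)} = -5 + \frac{1}{H + \left(H - H\right)} = -5 + \frac{1}{H + 0} = -5 + \frac{1}{H}$)
$l = -5$ ($l = -2 - 3 = -5$)
$\left(\left(S{\left(1,4 \right)} + l\right) - 2\right)^{2} = \left(\left(\left(-5 + 1^{-1}\right) - 5\right) - 2\right)^{2} = \left(\left(\left(-5 + 1\right) - 5\right) - 2\right)^{2} = \left(\left(-4 - 5\right) - 2\right)^{2} = \left(-9 - 2\right)^{2} = \left(-11\right)^{2} = 121$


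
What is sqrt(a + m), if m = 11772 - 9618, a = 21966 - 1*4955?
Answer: sqrt(19165) ≈ 138.44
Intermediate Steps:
a = 17011 (a = 21966 - 4955 = 17011)
m = 2154
sqrt(a + m) = sqrt(17011 + 2154) = sqrt(19165)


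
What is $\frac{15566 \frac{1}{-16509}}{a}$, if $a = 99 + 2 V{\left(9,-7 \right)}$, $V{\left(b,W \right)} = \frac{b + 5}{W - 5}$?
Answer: $- \frac{7783}{797935} \approx -0.0097539$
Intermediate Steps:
$V{\left(b,W \right)} = \frac{5 + b}{-5 + W}$
$a = \frac{290}{3}$ ($a = 99 + 2 \frac{5 + 9}{-5 - 7} = 99 + 2 \frac{1}{-12} \cdot 14 = 99 + 2 \left(\left(- \frac{1}{12}\right) 14\right) = 99 + 2 \left(- \frac{7}{6}\right) = 99 - \frac{7}{3} = \frac{290}{3} \approx 96.667$)
$\frac{15566 \frac{1}{-16509}}{a} = \frac{15566 \frac{1}{-16509}}{\frac{290}{3}} = 15566 \left(- \frac{1}{16509}\right) \frac{3}{290} = \left(- \frac{15566}{16509}\right) \frac{3}{290} = - \frac{7783}{797935}$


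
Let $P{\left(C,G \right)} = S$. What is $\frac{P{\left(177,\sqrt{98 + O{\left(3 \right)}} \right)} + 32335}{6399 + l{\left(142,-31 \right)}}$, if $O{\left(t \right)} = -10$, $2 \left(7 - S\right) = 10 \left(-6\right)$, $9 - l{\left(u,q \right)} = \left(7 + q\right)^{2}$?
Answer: $\frac{8093}{1458} \approx 5.5508$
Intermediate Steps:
$l{\left(u,q \right)} = 9 - \left(7 + q\right)^{2}$
$S = 37$ ($S = 7 - \frac{10 \left(-6\right)}{2} = 7 - -30 = 7 + 30 = 37$)
$P{\left(C,G \right)} = 37$
$\frac{P{\left(177,\sqrt{98 + O{\left(3 \right)}} \right)} + 32335}{6399 + l{\left(142,-31 \right)}} = \frac{37 + 32335}{6399 + \left(9 - \left(7 - 31\right)^{2}\right)} = \frac{32372}{6399 + \left(9 - \left(-24\right)^{2}\right)} = \frac{32372}{6399 + \left(9 - 576\right)} = \frac{32372}{6399 - 567} = \frac{32372}{5832} = 32372 \cdot \frac{1}{5832} = \frac{8093}{1458}$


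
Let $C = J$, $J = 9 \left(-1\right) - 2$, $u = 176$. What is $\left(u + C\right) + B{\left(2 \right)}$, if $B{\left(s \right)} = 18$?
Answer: $183$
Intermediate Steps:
$J = -11$ ($J = -9 - 2 = -11$)
$C = -11$
$\left(u + C\right) + B{\left(2 \right)} = \left(176 - 11\right) + 18 = 165 + 18 = 183$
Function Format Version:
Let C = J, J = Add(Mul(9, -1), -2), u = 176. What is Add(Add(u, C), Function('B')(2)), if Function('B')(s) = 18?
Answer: 183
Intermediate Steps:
J = -11 (J = Add(-9, -2) = -11)
C = -11
Add(Add(u, C), Function('B')(2)) = Add(Add(176, -11), 18) = Add(165, 18) = 183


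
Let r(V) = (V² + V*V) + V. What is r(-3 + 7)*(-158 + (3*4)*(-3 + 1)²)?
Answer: -3960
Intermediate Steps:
r(V) = V + 2*V² (r(V) = (V² + V²) + V = 2*V² + V = V + 2*V²)
r(-3 + 7)*(-158 + (3*4)*(-3 + 1)²) = ((-3 + 7)*(1 + 2*(-3 + 7)))*(-158 + (3*4)*(-3 + 1)²) = (4*(1 + 2*4))*(-158 + 12*(-2)²) = (4*(1 + 8))*(-158 + 12*4) = (4*9)*(-158 + 48) = 36*(-110) = -3960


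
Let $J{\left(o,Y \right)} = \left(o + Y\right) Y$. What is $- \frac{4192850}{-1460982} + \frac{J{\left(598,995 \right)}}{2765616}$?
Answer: $\frac{2318586774995}{673419199152} \approx 3.443$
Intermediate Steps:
$J{\left(o,Y \right)} = Y \left(Y + o\right)$ ($J{\left(o,Y \right)} = \left(Y + o\right) Y = Y \left(Y + o\right)$)
$- \frac{4192850}{-1460982} + \frac{J{\left(598,995 \right)}}{2765616} = - \frac{4192850}{-1460982} + \frac{995 \left(995 + 598\right)}{2765616} = \left(-4192850\right) \left(- \frac{1}{1460982}\right) + 995 \cdot 1593 \cdot \frac{1}{2765616} = \frac{2096425}{730491} + 1585035 \cdot \frac{1}{2765616} = \frac{2096425}{730491} + \frac{528345}{921872} = \frac{2318586774995}{673419199152}$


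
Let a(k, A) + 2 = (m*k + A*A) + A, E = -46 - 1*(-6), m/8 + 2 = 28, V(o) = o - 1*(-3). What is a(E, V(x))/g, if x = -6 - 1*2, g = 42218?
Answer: -4151/21109 ≈ -0.19665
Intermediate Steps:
x = -8 (x = -6 - 2 = -8)
V(o) = 3 + o (V(o) = o + 3 = 3 + o)
m = 208 (m = -16 + 8*28 = -16 + 224 = 208)
E = -40 (E = -46 + 6 = -40)
a(k, A) = -2 + A + A² + 208*k (a(k, A) = -2 + ((208*k + A*A) + A) = -2 + ((208*k + A²) + A) = -2 + ((A² + 208*k) + A) = -2 + (A + A² + 208*k) = -2 + A + A² + 208*k)
a(E, V(x))/g = (-2 + (3 - 8) + (3 - 8)² + 208*(-40))/42218 = (-2 - 5 + (-5)² - 8320)*(1/42218) = (-2 - 5 + 25 - 8320)*(1/42218) = -8302*1/42218 = -4151/21109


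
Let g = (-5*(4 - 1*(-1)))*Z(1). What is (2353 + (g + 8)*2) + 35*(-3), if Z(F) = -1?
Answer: 2314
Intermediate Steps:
g = 25 (g = -5*(4 - 1*(-1))*(-1) = -5*(4 + 1)*(-1) = -5*5*(-1) = -25*(-1) = 25)
(2353 + (g + 8)*2) + 35*(-3) = (2353 + (25 + 8)*2) + 35*(-3) = (2353 + 33*2) - 105 = (2353 + 66) - 105 = 2419 - 105 = 2314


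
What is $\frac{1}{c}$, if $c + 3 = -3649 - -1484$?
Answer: $- \frac{1}{2168} \approx -0.00046125$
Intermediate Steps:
$c = -2168$ ($c = -3 - 2165 = -2168$)
$\frac{1}{c} = \frac{1}{-2168} = - \frac{1}{2168}$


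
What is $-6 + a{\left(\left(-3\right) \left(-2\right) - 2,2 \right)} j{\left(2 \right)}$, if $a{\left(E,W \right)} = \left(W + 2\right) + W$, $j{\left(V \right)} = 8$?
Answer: $42$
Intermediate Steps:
$a{\left(E,W \right)} = 2 + 2 W$ ($a{\left(E,W \right)} = \left(2 + W\right) + W = 2 + 2 W$)
$-6 + a{\left(\left(-3\right) \left(-2\right) - 2,2 \right)} j{\left(2 \right)} = -6 + \left(2 + 2 \cdot 2\right) 8 = -6 + \left(2 + 4\right) 8 = -6 + 6 \cdot 8 = -6 + 48 = 42$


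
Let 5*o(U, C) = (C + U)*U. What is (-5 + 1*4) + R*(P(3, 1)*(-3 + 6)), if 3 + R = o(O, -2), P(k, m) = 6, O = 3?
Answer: -221/5 ≈ -44.200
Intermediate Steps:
o(U, C) = U*(C + U)/5 (o(U, C) = ((C + U)*U)/5 = (U*(C + U))/5 = U*(C + U)/5)
R = -12/5 (R = -3 + (1/5)*3*(-2 + 3) = -3 + (1/5)*3*1 = -3 + 3/5 = -12/5 ≈ -2.4000)
(-5 + 1*4) + R*(P(3, 1)*(-3 + 6)) = (-5 + 1*4) - 72*(-3 + 6)/5 = (-5 + 4) - 72*3/5 = -1 - 12/5*18 = -1 - 216/5 = -221/5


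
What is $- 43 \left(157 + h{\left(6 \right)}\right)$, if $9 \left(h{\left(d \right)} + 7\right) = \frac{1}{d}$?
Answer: $- \frac{348343}{54} \approx -6450.8$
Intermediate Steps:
$h{\left(d \right)} = -7 + \frac{1}{9 d}$
$- 43 \left(157 + h{\left(6 \right)}\right) = - 43 \left(157 - \left(7 - \frac{1}{9 \cdot 6}\right)\right) = - 43 \left(157 + \left(-7 + \frac{1}{9} \cdot \frac{1}{6}\right)\right) = - 43 \left(157 + \left(-7 + \frac{1}{54}\right)\right) = - 43 \left(157 - \frac{377}{54}\right) = \left(-43\right) \frac{8101}{54} = - \frac{348343}{54}$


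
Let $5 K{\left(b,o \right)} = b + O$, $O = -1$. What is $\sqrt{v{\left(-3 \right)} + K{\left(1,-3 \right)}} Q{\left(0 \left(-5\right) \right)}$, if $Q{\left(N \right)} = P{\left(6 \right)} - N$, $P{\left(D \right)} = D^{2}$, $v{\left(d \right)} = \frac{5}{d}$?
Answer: $12 i \sqrt{15} \approx 46.476 i$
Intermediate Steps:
$K{\left(b,o \right)} = - \frac{1}{5} + \frac{b}{5}$ ($K{\left(b,o \right)} = \frac{b - 1}{5} = \frac{-1 + b}{5} = - \frac{1}{5} + \frac{b}{5}$)
$Q{\left(N \right)} = 36 - N$ ($Q{\left(N \right)} = 6^{2} - N = 36 - N$)
$\sqrt{v{\left(-3 \right)} + K{\left(1,-3 \right)}} Q{\left(0 \left(-5\right) \right)} = \sqrt{\frac{5}{-3} + \left(- \frac{1}{5} + \frac{1}{5} \cdot 1\right)} \left(36 - 0 \left(-5\right)\right) = \sqrt{5 \left(- \frac{1}{3}\right) + \left(- \frac{1}{5} + \frac{1}{5}\right)} \left(36 - 0\right) = \sqrt{- \frac{5}{3} + 0} \left(36 + 0\right) = \sqrt{- \frac{5}{3}} \cdot 36 = \frac{i \sqrt{15}}{3} \cdot 36 = 12 i \sqrt{15}$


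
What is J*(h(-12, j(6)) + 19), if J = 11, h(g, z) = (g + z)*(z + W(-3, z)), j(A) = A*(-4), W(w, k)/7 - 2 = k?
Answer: 70697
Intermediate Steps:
W(w, k) = 14 + 7*k
j(A) = -4*A
h(g, z) = (14 + 8*z)*(g + z) (h(g, z) = (g + z)*(z + (14 + 7*z)) = (g + z)*(14 + 8*z) = (14 + 8*z)*(g + z))
J*(h(-12, j(6)) + 19) = 11*((8*(-4*6)² + 14*(-12) + 14*(-4*6) + 8*(-12)*(-4*6)) + 19) = 11*((8*(-24)² - 168 + 14*(-24) + 8*(-12)*(-24)) + 19) = 11*((8*576 - 168 - 336 + 2304) + 19) = 11*((4608 - 168 - 336 + 2304) + 19) = 11*(6408 + 19) = 11*6427 = 70697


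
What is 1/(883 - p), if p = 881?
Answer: 1/2 ≈ 0.50000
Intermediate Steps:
1/(883 - p) = 1/(883 - 1*881) = 1/(883 - 881) = 1/2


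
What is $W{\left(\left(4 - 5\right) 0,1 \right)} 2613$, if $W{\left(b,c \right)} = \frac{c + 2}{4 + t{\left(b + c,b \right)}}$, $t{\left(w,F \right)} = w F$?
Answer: $\frac{7839}{4} \approx 1959.8$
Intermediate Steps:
$t{\left(w,F \right)} = F w$
$W{\left(b,c \right)} = \frac{2 + c}{4 + b \left(b + c\right)}$ ($W{\left(b,c \right)} = \frac{c + 2}{4 + b \left(b + c\right)} = \frac{2 + c}{4 + b \left(b + c\right)}$)
$W{\left(\left(4 - 5\right) 0,1 \right)} 2613 = \frac{2 + 1}{4 + \left(4 - 5\right) 0 \left(\left(4 - 5\right) 0 + 1\right)} 2613 = \frac{1}{4 + \left(-1\right) 0 \left(\left(-1\right) 0 + 1\right)} 3 \cdot 2613 = \frac{1}{4 + 0 \left(0 + 1\right)} 3 \cdot 2613 = \frac{1}{4 + 0 \cdot 1} \cdot 3 \cdot 2613 = \frac{1}{4 + 0} \cdot 3 \cdot 2613 = \frac{1}{4} \cdot 3 \cdot 2613 = \frac{3}{4} \cdot 2613 = \frac{7839}{4}$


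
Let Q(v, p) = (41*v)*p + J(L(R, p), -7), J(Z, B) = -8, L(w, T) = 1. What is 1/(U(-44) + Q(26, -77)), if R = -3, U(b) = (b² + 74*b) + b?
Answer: -1/83454 ≈ -1.1983e-5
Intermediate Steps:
U(b) = b² + 75*b
Q(v, p) = -8 + 41*p*v (Q(v, p) = (41*v)*p - 8 = 41*p*v - 8 = -8 + 41*p*v)
1/(U(-44) + Q(26, -77)) = 1/(-44*(75 - 44) + (-8 + 41*(-77)*26)) = 1/(-44*31 + (-8 - 82082)) = 1/(-1364 - 82090) = 1/(-83454) = -1/83454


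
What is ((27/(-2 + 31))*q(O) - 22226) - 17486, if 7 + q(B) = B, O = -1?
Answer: -1151864/29 ≈ -39719.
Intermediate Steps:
q(B) = -7 + B
((27/(-2 + 31))*q(O) - 22226) - 17486 = ((27/(-2 + 31))*(-7 - 1) - 22226) - 17486 = ((27/29)*(-8) - 22226) - 17486 = (-216/29 - 22226) - 17486 = -644770/29 - 17486 = -1151864/29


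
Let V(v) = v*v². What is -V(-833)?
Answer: 578009537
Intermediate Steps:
V(v) = v³
-V(-833) = -1*(-833)³ = -1*(-578009537) = 578009537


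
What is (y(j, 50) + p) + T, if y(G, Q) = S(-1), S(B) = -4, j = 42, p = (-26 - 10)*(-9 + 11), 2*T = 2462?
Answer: 1155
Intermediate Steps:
T = 1231 (T = (½)*2462 = 1231)
p = -72 (p = -36*2 = -72)
y(G, Q) = -4
(y(j, 50) + p) + T = (-4 - 72) + 1231 = -76 + 1231 = 1155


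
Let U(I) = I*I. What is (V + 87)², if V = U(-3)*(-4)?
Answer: 2601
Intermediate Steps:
U(I) = I²
V = -36 (V = (-3)²*(-4) = 9*(-4) = -36)
(V + 87)² = (-36 + 87)² = 51² = 2601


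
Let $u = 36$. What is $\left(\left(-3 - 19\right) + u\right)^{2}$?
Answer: $196$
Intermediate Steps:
$\left(\left(-3 - 19\right) + u\right)^{2} = \left(\left(-3 - 19\right) + 36\right)^{2} = \left(-22 + 36\right)^{2} = 14^{2} = 196$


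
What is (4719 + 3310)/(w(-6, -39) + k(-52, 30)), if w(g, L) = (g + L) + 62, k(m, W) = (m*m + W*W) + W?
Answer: 8029/3651 ≈ 2.1991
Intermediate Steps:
k(m, W) = W + W**2 + m**2 (k(m, W) = (m**2 + W**2) + W = (W**2 + m**2) + W = W + W**2 + m**2)
w(g, L) = 62 + L + g (w(g, L) = (L + g) + 62 = 62 + L + g)
(4719 + 3310)/(w(-6, -39) + k(-52, 30)) = (4719 + 3310)/((62 - 39 - 6) + (30 + 30**2 + (-52)**2)) = 8029/(17 + (30 + 900 + 2704)) = 8029/(17 + 3634) = 8029/3651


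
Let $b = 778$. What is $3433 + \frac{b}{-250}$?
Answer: $\frac{428736}{125} \approx 3429.9$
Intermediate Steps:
$3433 + \frac{b}{-250} = 3433 + \frac{778}{-250} = 3433 + 778 \left(- \frac{1}{250}\right) = 3433 - \frac{389}{125} = \frac{428736}{125}$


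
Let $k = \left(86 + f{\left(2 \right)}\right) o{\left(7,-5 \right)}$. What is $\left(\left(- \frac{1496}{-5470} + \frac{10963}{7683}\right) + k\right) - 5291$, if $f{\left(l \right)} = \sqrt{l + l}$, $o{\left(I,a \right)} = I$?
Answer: $- \frac{98200067686}{21013005} \approx -4673.3$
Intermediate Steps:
$f{\left(l \right)} = \sqrt{2} \sqrt{l}$ ($f{\left(l \right)} = \sqrt{2 l} = \sqrt{2} \sqrt{l}$)
$k = 616$ ($k = \left(86 + \sqrt{2} \sqrt{2}\right) 7 = \left(86 + 2\right) 7 = 88 \cdot 7 = 616$)
$\left(\left(- \frac{1496}{-5470} + \frac{10963}{7683}\right) + k\right) - 5291 = \left(\left(- \frac{1496}{-5470} + \frac{10963}{7683}\right) + 616\right) - 5291 = \left(\left(\left(-1496\right) \left(- \frac{1}{5470}\right) + 10963 \cdot \frac{1}{7683}\right) + 616\right) - 5291 = \left(\left(\frac{748}{2735} + \frac{10963}{7683}\right) + 616\right) - 5291 = \left(\frac{35730689}{21013005} + 616\right) - 5291 = \frac{12979741769}{21013005} - 5291 = - \frac{98200067686}{21013005}$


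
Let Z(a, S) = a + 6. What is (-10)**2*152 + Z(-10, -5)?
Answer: 15196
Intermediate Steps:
Z(a, S) = 6 + a
(-10)**2*152 + Z(-10, -5) = (-10)**2*152 + (6 - 10) = 100*152 - 4 = 15200 - 4 = 15196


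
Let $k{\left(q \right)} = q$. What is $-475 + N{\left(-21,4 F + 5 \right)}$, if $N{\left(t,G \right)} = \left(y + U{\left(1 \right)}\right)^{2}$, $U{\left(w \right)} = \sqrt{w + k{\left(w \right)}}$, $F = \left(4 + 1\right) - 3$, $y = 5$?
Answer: $-448 + 10 \sqrt{2} \approx -433.86$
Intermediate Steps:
$F = 2$ ($F = 5 - 3 = 2$)
$U{\left(w \right)} = \sqrt{2} \sqrt{w}$ ($U{\left(w \right)} = \sqrt{w + w} = \sqrt{2 w} = \sqrt{2} \sqrt{w}$)
$N{\left(t,G \right)} = \left(5 + \sqrt{2}\right)^{2}$ ($N{\left(t,G \right)} = \left(5 + \sqrt{2} \sqrt{1}\right)^{2} = \left(5 + \sqrt{2} \cdot 1\right)^{2} = \left(5 + \sqrt{2}\right)^{2}$)
$-475 + N{\left(-21,4 F + 5 \right)} = -475 + \left(5 + \sqrt{2}\right)^{2}$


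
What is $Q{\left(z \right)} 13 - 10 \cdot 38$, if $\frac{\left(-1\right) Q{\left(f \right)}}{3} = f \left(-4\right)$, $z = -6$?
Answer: $-1316$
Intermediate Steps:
$Q{\left(f \right)} = 12 f$ ($Q{\left(f \right)} = - 3 f \left(-4\right) = - 3 \left(- 4 f\right) = 12 f$)
$Q{\left(z \right)} 13 - 10 \cdot 38 = 12 \left(-6\right) 13 - 10 \cdot 38 = \left(-72\right) 13 - 380 = -936 - 380 = -1316$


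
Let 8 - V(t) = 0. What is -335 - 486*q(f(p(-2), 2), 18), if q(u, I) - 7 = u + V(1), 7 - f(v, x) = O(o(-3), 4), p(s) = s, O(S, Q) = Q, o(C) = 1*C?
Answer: -9083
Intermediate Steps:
o(C) = C
f(v, x) = 3 (f(v, x) = 7 - 1*4 = 7 - 4 = 3)
V(t) = 8 (V(t) = 8 - 1*0 = 8 + 0 = 8)
q(u, I) = 15 + u (q(u, I) = 7 + (u + 8) = 7 + (8 + u) = 15 + u)
-335 - 486*q(f(p(-2), 2), 18) = -335 - 486*(15 + 3) = -335 - 486*18 = -335 - 8748 = -9083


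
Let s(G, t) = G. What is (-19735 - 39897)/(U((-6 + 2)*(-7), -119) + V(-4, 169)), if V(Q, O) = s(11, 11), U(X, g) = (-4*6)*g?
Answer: -59632/2867 ≈ -20.799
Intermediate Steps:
U(X, g) = -24*g
V(Q, O) = 11
(-19735 - 39897)/(U((-6 + 2)*(-7), -119) + V(-4, 169)) = (-19735 - 39897)/(-24*(-119) + 11) = -59632/(2856 + 11) = -59632/2867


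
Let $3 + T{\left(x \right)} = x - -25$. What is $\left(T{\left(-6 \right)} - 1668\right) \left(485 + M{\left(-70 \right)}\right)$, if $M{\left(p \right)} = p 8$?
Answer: $123900$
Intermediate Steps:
$T{\left(x \right)} = 22 + x$ ($T{\left(x \right)} = -3 + \left(x - -25\right) = -3 + \left(x + 25\right) = -3 + \left(25 + x\right) = 22 + x$)
$M{\left(p \right)} = 8 p$
$\left(T{\left(-6 \right)} - 1668\right) \left(485 + M{\left(-70 \right)}\right) = \left(\left(22 - 6\right) - 1668\right) \left(485 + 8 \left(-70\right)\right) = \left(16 - 1668\right) \left(485 - 560\right) = \left(-1652\right) \left(-75\right) = 123900$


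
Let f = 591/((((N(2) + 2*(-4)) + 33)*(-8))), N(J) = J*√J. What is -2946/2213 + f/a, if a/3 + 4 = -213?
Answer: -3144596927/2370370856 - 197*√2/535556 ≈ -1.3271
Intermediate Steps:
N(J) = J^(3/2)
a = -651 (a = -12 + 3*(-213) = -12 - 639 = -651)
f = 591/(-200 - 16*√2) (f = 591/((((2^(3/2) + 2*(-4)) + 33)*(-8))) = 591/((((2*√2 - 8) + 33)*(-8))) = 591/((((-8 + 2*√2) + 33)*(-8))) = 591/(((25 + 2*√2)*(-8))) = 591/(-200 - 16*√2) ≈ -2.6547)
-2946/2213 + f/a = -2946/2213 + (-14775/4936 + 591*√2/2468)/(-651) = -2946*1/2213 + (-14775/4936 + 591*√2/2468)*(-1/651) = -2946/2213 + (4925/1071112 - 197*√2/535556) = -3144596927/2370370856 - 197*√2/535556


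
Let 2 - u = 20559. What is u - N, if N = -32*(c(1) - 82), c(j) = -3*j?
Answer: -23277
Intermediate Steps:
u = -20557 (u = 2 - 1*20559 = 2 - 20559 = -20557)
N = 2720 (N = -32*(-3*1 - 82) = -32*(-3 - 82) = -32*(-85) = 2720)
u - N = -20557 - 1*2720 = -20557 - 2720 = -23277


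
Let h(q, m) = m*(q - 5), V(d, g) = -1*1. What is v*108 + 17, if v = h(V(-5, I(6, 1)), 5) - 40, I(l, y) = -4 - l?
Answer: -7543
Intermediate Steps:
V(d, g) = -1
h(q, m) = m*(-5 + q)
v = -70 (v = 5*(-5 - 1) - 40 = 5*(-6) - 40 = -30 - 40 = -70)
v*108 + 17 = -70*108 + 17 = -7560 + 17 = -7543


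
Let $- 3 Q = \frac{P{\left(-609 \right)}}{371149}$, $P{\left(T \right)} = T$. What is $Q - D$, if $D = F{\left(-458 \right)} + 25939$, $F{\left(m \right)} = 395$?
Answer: $- \frac{9773837563}{371149} \approx -26334.0$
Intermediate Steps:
$Q = \frac{203}{371149}$ ($Q = - \frac{\left(-609\right) \frac{1}{371149}}{3} = \left(- \frac{1}{3}\right) \left(- \frac{609}{371149}\right) = \frac{203}{371149} \approx 0.00054695$)
$D = 26334$ ($D = 395 + 25939 = 26334$)
$Q - D = \frac{203}{371149} - 26334 = - \frac{9773837563}{371149}$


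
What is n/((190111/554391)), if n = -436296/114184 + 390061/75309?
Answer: 38549016402120/9730834766887 ≈ 3.9615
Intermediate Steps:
n = 208601960/153555051 (n = -436296*1/114184 + 390061*(1/75309) = -7791/2039 + 390061/75309 = 208601960/153555051 ≈ 1.3585)
n/((190111/554391)) = 208601960/(153555051*((190111/554391))) = 208601960/(153555051*((190111*(1/554391)))) = 208601960/(153555051*(190111/554391)) = (208601960/153555051)*(554391/190111) = 38549016402120/9730834766887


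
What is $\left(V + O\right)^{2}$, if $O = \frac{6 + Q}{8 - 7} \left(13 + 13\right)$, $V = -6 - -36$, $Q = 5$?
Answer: $99856$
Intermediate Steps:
$V = 30$ ($V = -6 + 36 = 30$)
$O = 286$ ($O = \frac{6 + 5}{8 - 7} \left(13 + 13\right) = \frac{11}{1} \cdot 26 = 11 \cdot 1 \cdot 26 = 11 \cdot 26 = 286$)
$\left(V + O\right)^{2} = \left(30 + 286\right)^{2} = 316^{2} = 99856$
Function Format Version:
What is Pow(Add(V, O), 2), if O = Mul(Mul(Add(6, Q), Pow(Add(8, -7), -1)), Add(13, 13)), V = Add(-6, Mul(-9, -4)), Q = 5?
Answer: 99856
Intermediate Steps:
V = 30 (V = Add(-6, 36) = 30)
O = 286 (O = Mul(Mul(Add(6, 5), Pow(Add(8, -7), -1)), Add(13, 13)) = Mul(Mul(11, Pow(1, -1)), 26) = Mul(Mul(11, 1), 26) = Mul(11, 26) = 286)
Pow(Add(V, O), 2) = Pow(Add(30, 286), 2) = Pow(316, 2) = 99856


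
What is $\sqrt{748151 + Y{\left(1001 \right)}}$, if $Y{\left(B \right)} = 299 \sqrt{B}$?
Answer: $\sqrt{748151 + 299 \sqrt{1001}} \approx 870.41$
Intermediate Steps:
$\sqrt{748151 + Y{\left(1001 \right)}} = \sqrt{748151 + 299 \sqrt{1001}}$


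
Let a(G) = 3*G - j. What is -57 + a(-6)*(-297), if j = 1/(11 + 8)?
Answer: 100788/19 ≈ 5304.6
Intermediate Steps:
j = 1/19 ≈ 0.052632
a(G) = -1/19 + 3*G (a(G) = 3*G - 1*1/19 = 3*G - 1/19 = -1/19 + 3*G)
-57 + a(-6)*(-297) = -57 + (-1/19 + 3*(-6))*(-297) = -57 + (-1/19 - 18)*(-297) = -57 - 343/19*(-297) = -57 + 101871/19 = 100788/19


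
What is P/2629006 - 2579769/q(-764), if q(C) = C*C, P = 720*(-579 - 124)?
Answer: -3538835873487/767270143088 ≈ -4.6122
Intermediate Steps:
P = -506160 (P = 720*(-703) = -506160)
q(C) = C²
P/2629006 - 2579769/q(-764) = -506160/2629006 - 2579769/((-764)²) = -506160*1/2629006 - 2579769/583696 = -253080/1314503 - 2579769*1/583696 = -253080/1314503 - 2579769/583696 = -3538835873487/767270143088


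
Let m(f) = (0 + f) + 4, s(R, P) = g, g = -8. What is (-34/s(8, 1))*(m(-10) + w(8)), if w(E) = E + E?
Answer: 85/2 ≈ 42.500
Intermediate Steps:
s(R, P) = -8
m(f) = 4 + f (m(f) = f + 4 = 4 + f)
w(E) = 2*E
(-34/s(8, 1))*(m(-10) + w(8)) = (-34/(-8))*((4 - 10) + 2*8) = (-34*(-⅛))*(-6 + 16) = (17/4)*10 = 85/2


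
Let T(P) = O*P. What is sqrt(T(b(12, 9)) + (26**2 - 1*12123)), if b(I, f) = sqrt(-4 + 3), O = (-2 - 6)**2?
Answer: sqrt(-11447 + 64*I) ≈ 0.2991 + 106.99*I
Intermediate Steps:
O = 64 (O = (-8)**2 = 64)
b(I, f) = I (b(I, f) = sqrt(-1) = I)
T(P) = 64*P
sqrt(T(b(12, 9)) + (26**2 - 1*12123)) = sqrt(64*I + (26**2 - 1*12123)) = sqrt(64*I + (676 - 12123)) = sqrt(64*I - 11447) = sqrt(-11447 + 64*I)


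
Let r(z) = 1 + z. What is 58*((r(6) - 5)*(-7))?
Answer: -812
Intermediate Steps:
58*((r(6) - 5)*(-7)) = 58*(((1 + 6) - 5)*(-7)) = 58*((7 - 5)*(-7)) = 58*(2*(-7)) = 58*(-14) = -812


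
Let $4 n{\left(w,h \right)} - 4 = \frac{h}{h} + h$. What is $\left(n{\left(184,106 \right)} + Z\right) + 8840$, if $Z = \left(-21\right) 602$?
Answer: $- \frac{15097}{4} \approx -3774.3$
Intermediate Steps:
$n{\left(w,h \right)} = \frac{5}{4} + \frac{h}{4}$ ($n{\left(w,h \right)} = 1 + \frac{\frac{h}{h} + h}{4} = 1 + \frac{1 + h}{4} = 1 + \left(\frac{1}{4} + \frac{h}{4}\right) = \frac{5}{4} + \frac{h}{4}$)
$Z = -12642$
$\left(n{\left(184,106 \right)} + Z\right) + 8840 = \left(\left(\frac{5}{4} + \frac{1}{4} \cdot 106\right) - 12642\right) + 8840 = \left(\left(\frac{5}{4} + \frac{53}{2}\right) - 12642\right) + 8840 = \left(\frac{111}{4} - 12642\right) + 8840 = - \frac{50457}{4} + 8840 = - \frac{15097}{4}$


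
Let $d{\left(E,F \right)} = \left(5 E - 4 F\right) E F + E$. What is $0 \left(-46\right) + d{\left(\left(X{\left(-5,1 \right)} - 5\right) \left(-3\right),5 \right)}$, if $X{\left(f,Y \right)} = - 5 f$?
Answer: $95940$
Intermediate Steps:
$d{\left(E,F \right)} = E + E F \left(- 4 F + 5 E\right)$ ($d{\left(E,F \right)} = \left(- 4 F + 5 E\right) E F + E = E \left(- 4 F + 5 E\right) F + E = E F \left(- 4 F + 5 E\right) + E = E + E F \left(- 4 F + 5 E\right)$)
$0 \left(-46\right) + d{\left(\left(X{\left(-5,1 \right)} - 5\right) \left(-3\right),5 \right)} = 0 \left(-46\right) + \left(\left(-5\right) \left(-5\right) - 5\right) \left(-3\right) \left(1 - 4 \cdot 5^{2} + 5 \left(\left(-5\right) \left(-5\right) - 5\right) \left(-3\right) 5\right) = 0 + \left(25 - 5\right) \left(-3\right) \left(1 - 100 + 5 \left(25 - 5\right) \left(-3\right) 5\right) = 0 + 20 \left(-3\right) \left(1 - 100 + 5 \cdot 20 \left(-3\right) 5\right) = 0 - 60 \left(1 - 100 + 5 \left(-60\right) 5\right) = 0 - 60 \left(1 - 100 - 1500\right) = 0 - -95940 = 0 + 95940 = 95940$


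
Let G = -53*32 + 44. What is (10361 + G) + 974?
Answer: 9683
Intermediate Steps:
G = -1652 (G = -1696 + 44 = -1652)
(10361 + G) + 974 = (10361 - 1652) + 974 = 8709 + 974 = 9683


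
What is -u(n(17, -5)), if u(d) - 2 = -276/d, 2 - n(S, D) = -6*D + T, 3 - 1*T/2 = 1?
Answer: -85/8 ≈ -10.625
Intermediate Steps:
T = 4 (T = 6 - 2*1 = 6 - 2 = 4)
n(S, D) = -2 + 6*D (n(S, D) = 2 - (-6*D + 4) = 2 - (4 - 6*D) = 2 + (-4 + 6*D) = -2 + 6*D)
u(d) = 2 - 276/d
-u(n(17, -5)) = -(2 - 276/(-2 + 6*(-5))) = -(2 - 276/(-2 - 30)) = -(2 - 276/(-32)) = -(2 - 276*(-1/32)) = -(2 + 69/8) = -1*85/8 = -85/8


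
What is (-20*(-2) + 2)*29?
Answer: 1218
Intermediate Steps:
(-20*(-2) + 2)*29 = (-5*(-8) + 2)*29 = (40 + 2)*29 = 42*29 = 1218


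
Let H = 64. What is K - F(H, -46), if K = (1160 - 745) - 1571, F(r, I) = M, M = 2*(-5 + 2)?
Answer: -1150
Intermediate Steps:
M = -6 (M = 2*(-3) = -6)
F(r, I) = -6
K = -1156 (K = 415 - 1571 = -1156)
K - F(H, -46) = -1156 - 1*(-6) = -1156 + 6 = -1150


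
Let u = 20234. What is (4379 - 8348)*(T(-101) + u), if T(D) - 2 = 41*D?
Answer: -63881055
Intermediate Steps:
T(D) = 2 + 41*D
(4379 - 8348)*(T(-101) + u) = (4379 - 8348)*((2 + 41*(-101)) + 20234) = -3969*((2 - 4141) + 20234) = -3969*(-4139 + 20234) = -3969*16095 = -63881055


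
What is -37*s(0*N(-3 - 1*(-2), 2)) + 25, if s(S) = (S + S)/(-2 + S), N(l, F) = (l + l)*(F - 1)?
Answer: 25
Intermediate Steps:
N(l, F) = 2*l*(-1 + F) (N(l, F) = (2*l)*(-1 + F) = 2*l*(-1 + F))
s(S) = 2*S/(-2 + S) (s(S) = (2*S)/(-2 + S) = 2*S/(-2 + S))
-37*s(0*N(-3 - 1*(-2), 2)) + 25 = -74*0*(2*(-3 - 1*(-2))*(-1 + 2))/(-2 + 0*(2*(-3 - 1*(-2))*(-1 + 2))) + 25 = -74*0*(2*(-3 + 2)*1)/(-2 + 0*(2*(-3 + 2)*1)) + 25 = -74*0*(2*(-1)*1)/(-2 + 0*(2*(-1)*1)) + 25 = -74*0*(-2)/(-2 + 0*(-2)) + 25 = -74*0/(-2 + 0) + 25 = -74*0/(-2) + 25 = -74*0*(-1)/2 + 25 = -37*0 + 25 = 0 + 25 = 25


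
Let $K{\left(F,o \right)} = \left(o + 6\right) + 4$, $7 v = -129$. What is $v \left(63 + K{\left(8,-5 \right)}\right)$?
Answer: $- \frac{8772}{7} \approx -1253.1$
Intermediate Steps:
$v = - \frac{129}{7}$ ($v = \frac{1}{7} \left(-129\right) = - \frac{129}{7} \approx -18.429$)
$K{\left(F,o \right)} = 10 + o$ ($K{\left(F,o \right)} = \left(6 + o\right) + 4 = 10 + o$)
$v \left(63 + K{\left(8,-5 \right)}\right) = - \frac{129 \left(63 + \left(10 - 5\right)\right)}{7} = - \frac{129 \left(63 + 5\right)}{7} = \left(- \frac{129}{7}\right) 68 = - \frac{8772}{7}$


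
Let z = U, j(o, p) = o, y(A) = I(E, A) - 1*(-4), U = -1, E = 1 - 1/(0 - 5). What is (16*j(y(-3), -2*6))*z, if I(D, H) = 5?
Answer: -144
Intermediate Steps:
E = 6/5 (E = 1 - 1/(-5) = 1 - 1*(-⅕) = 1 + ⅕ = 6/5 ≈ 1.2000)
y(A) = 9 (y(A) = 5 - 1*(-4) = 5 + 4 = 9)
z = -1
(16*j(y(-3), -2*6))*z = (16*9)*(-1) = 144*(-1) = -144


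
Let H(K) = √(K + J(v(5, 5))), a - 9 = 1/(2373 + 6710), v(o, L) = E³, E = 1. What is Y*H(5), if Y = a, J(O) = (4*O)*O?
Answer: 245244/9083 ≈ 27.000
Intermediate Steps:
v(o, L) = 1 (v(o, L) = 1³ = 1)
J(O) = 4*O²
a = 81748/9083 (a = 9 + 1/(2373 + 6710) = 9 + 1/9083 = 81748/9083 ≈ 9.0001)
H(K) = √(4 + K) (H(K) = √(K + 4*1²) = √(K + 4*1) = √(K + 4) = √(4 + K))
Y = 81748/9083 ≈ 9.0001
Y*H(5) = 81748*√(4 + 5)/9083 = 81748*√9/9083 = (81748/9083)*3 = 245244/9083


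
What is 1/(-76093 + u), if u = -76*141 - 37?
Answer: -1/86846 ≈ -1.1515e-5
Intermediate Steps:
u = -10753 (u = -10716 - 37 = -10753)
1/(-76093 + u) = 1/(-76093 - 10753) = 1/(-86846) = -1/86846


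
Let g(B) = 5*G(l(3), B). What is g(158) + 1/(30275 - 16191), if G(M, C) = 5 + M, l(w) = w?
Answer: 563361/14084 ≈ 40.000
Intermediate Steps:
g(B) = 40 (g(B) = 5*(5 + 3) = 5*8 = 40)
g(158) + 1/(30275 - 16191) = 40 + 1/(30275 - 16191) = 40 + 1/14084 = 563361/14084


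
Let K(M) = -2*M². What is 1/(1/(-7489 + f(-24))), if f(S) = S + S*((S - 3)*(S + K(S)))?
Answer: -769561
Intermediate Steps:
f(S) = S + S*(-3 + S)*(S - 2*S²) (f(S) = S + S*((S - 3)*(S - 2*S²)) = S + S*((-3 + S)*(S - 2*S²)) = S + S*(-3 + S)*(S - 2*S²))
1/(1/(-7489 + f(-24))) = 1/(1/(-7489 - 24*(1 - 3*(-24) - 2*(-24)³ + 7*(-24)²))) = 1/(1/(-7489 - 24*(1 + 72 - 2*(-13824) + 7*576))) = 1/(1/(-7489 - 24*(1 + 72 + 27648 + 4032))) = 1/(1/(-7489 - 24*31753)) = 1/(1/(-7489 - 762072)) = 1/(1/(-769561)) = 1/(-1/769561) = -769561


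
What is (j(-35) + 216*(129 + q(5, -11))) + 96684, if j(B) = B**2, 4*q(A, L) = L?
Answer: 125179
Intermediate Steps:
q(A, L) = L/4
(j(-35) + 216*(129 + q(5, -11))) + 96684 = ((-35)**2 + 216*(129 + (1/4)*(-11))) + 96684 = (1225 + 216*(129 - 11/4)) + 96684 = (1225 + 216*(505/4)) + 96684 = (1225 + 27270) + 96684 = 28495 + 96684 = 125179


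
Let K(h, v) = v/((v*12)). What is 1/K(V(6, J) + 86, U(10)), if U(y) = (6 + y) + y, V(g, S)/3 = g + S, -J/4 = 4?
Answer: 12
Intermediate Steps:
J = -16 (J = -4*4 = -16)
V(g, S) = 3*S + 3*g (V(g, S) = 3*(g + S) = 3*(S + g) = 3*S + 3*g)
U(y) = 6 + 2*y
K(h, v) = 1/12 (K(h, v) = v/((12*v)) = v*(1/(12*v)) = 1/12)
1/K(V(6, J) + 86, U(10)) = 1/(1/12) = 12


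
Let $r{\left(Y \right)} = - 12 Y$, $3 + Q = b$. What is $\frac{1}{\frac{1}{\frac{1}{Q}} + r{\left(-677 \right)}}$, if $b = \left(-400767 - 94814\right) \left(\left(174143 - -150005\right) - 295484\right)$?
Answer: $- \frac{1}{14205325663} \approx -7.0396 \cdot 10^{-11}$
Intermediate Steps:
$b = -14205333784$ ($b = - 495581 \left(\left(174143 + 150005\right) - 295484\right) = - 495581 \left(324148 - 295484\right) = \left(-495581\right) 28664 = -14205333784$)
$Q = -14205333787$ ($Q = -3 - 14205333784 = -14205333787$)
$\frac{1}{\frac{1}{\frac{1}{Q}} + r{\left(-677 \right)}} = \frac{1}{\frac{1}{\frac{1}{-14205333787}} - -8124} = \frac{1}{\frac{1}{- \frac{1}{14205333787}} + 8124} = \frac{1}{-14205333787 + 8124} = \frac{1}{-14205325663} = - \frac{1}{14205325663}$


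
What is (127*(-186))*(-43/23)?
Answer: 1015746/23 ≈ 44163.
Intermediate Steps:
(127*(-186))*(-43/23) = -(-1015746)/23 = -23622*(-43/23) = 1015746/23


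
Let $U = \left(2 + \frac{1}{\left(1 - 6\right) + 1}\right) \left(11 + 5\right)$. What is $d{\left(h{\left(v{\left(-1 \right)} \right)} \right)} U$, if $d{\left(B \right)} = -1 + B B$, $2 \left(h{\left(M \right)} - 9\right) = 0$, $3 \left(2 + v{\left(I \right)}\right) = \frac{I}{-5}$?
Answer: $2240$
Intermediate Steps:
$v{\left(I \right)} = -2 - \frac{I}{15}$ ($v{\left(I \right)} = -2 + \frac{I \frac{1}{-5}}{3} = -2 + \frac{I \left(- \frac{1}{5}\right)}{3} = -2 + \frac{\left(- \frac{1}{5}\right) I}{3} = -2 - \frac{I}{15}$)
$h{\left(M \right)} = 9$ ($h{\left(M \right)} = 9 + \frac{1}{2} \cdot 0 = 9 + 0 = 9$)
$d{\left(B \right)} = -1 + B^{2}$
$U = 28$ ($U = \left(2 + \frac{1}{\left(1 - 6\right) + 1}\right) 16 = \left(2 + \frac{1}{-5 + 1}\right) 16 = \left(2 + \frac{1}{-4}\right) 16 = \left(2 - \frac{1}{4}\right) 16 = \frac{7}{4} \cdot 16 = 28$)
$d{\left(h{\left(v{\left(-1 \right)} \right)} \right)} U = \left(-1 + 9^{2}\right) 28 = \left(-1 + 81\right) 28 = 80 \cdot 28 = 2240$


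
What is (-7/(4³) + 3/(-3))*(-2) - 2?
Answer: 7/32 ≈ 0.21875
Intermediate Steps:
(-7/(4³) + 3/(-3))*(-2) - 2 = (-7/64 + 3*(-⅓))*(-2) - 2 = (-7*1/64 - 1)*(-2) - 2 = (-7/64 - 1)*(-2) - 2 = -71/64*(-2) - 2 = 71/32 - 2 = 7/32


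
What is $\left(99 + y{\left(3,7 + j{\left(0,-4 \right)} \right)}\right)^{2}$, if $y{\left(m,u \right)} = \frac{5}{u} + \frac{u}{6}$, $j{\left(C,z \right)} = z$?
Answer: $\frac{368449}{36} \approx 10235.0$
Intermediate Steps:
$y{\left(m,u \right)} = \frac{5}{u} + \frac{u}{6}$ ($y{\left(m,u \right)} = \frac{5}{u} + u \frac{1}{6} = \frac{5}{u} + \frac{u}{6}$)
$\left(99 + y{\left(3,7 + j{\left(0,-4 \right)} \right)}\right)^{2} = \left(99 + \left(\frac{5}{7 - 4} + \frac{7 - 4}{6}\right)\right)^{2} = \left(99 + \left(\frac{5}{3} + \frac{1}{6} \cdot 3\right)\right)^{2} = \left(99 + \left(5 \cdot \frac{1}{3} + \frac{1}{2}\right)\right)^{2} = \left(99 + \left(\frac{5}{3} + \frac{1}{2}\right)\right)^{2} = \left(99 + \frac{13}{6}\right)^{2} = \left(\frac{607}{6}\right)^{2} = \frac{368449}{36}$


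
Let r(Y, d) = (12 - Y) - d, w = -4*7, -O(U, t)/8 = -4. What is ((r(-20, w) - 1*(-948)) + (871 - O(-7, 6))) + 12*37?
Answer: 2291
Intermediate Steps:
O(U, t) = 32 (O(U, t) = -8*(-4) = 32)
w = -28
r(Y, d) = 12 - Y - d
((r(-20, w) - 1*(-948)) + (871 - O(-7, 6))) + 12*37 = (((12 - 1*(-20) - 1*(-28)) - 1*(-948)) + (871 - 1*32)) + 12*37 = (((12 + 20 + 28) + 948) + (871 - 32)) + 444 = ((60 + 948) + 839) + 444 = (1008 + 839) + 444 = 1847 + 444 = 2291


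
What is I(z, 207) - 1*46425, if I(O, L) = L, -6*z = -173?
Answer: -46218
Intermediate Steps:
z = 173/6 (z = -⅙*(-173) = 173/6 ≈ 28.833)
I(z, 207) - 1*46425 = 207 - 1*46425 = 207 - 46425 = -46218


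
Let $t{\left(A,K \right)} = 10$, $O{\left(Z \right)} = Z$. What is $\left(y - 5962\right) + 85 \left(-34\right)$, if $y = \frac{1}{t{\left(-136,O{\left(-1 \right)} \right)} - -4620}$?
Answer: $- \frac{40984759}{4630} \approx -8852.0$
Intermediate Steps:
$y = \frac{1}{4630}$ ($y = \frac{1}{10 - -4620} = \frac{1}{10 + 4620} = \frac{1}{4630} \approx 0.00021598$)
$\left(y - 5962\right) + 85 \left(-34\right) = \left(\frac{1}{4630} - 5962\right) + 85 \left(-34\right) = - \frac{27604059}{4630} - 2890 = - \frac{40984759}{4630}$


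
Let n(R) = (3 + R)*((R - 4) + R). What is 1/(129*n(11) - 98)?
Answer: 1/32410 ≈ 3.0855e-5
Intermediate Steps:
n(R) = (-4 + 2*R)*(3 + R) (n(R) = (3 + R)*((-4 + R) + R) = (3 + R)*(-4 + 2*R) = (-4 + 2*R)*(3 + R))
1/(129*n(11) - 98) = 1/(129*(-12 + 2*11 + 2*11²) - 98) = 1/(129*(-12 + 22 + 2*121) - 98) = 1/(129*(-12 + 22 + 242) - 98) = 1/(129*252 - 98) = 1/(32508 - 98) = 1/32410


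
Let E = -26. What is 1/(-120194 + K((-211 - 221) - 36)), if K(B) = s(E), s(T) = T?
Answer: -1/120220 ≈ -8.3181e-6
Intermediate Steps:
K(B) = -26
1/(-120194 + K((-211 - 221) - 36)) = 1/(-120194 - 26) = 1/(-120220) = -1/120220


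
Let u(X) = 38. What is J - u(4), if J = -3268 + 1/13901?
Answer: -45956705/13901 ≈ -3306.0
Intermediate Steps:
J = -45428467/13901 (J = -3268 + 1/13901 = -45428467/13901 ≈ -3268.0)
J - u(4) = -45428467/13901 - 1*38 = -45428467/13901 - 38 = -45956705/13901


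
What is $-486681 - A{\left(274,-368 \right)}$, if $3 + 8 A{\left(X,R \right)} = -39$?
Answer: $- \frac{1946703}{4} \approx -4.8668 \cdot 10^{5}$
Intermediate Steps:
$A{\left(X,R \right)} = - \frac{21}{4}$ ($A{\left(X,R \right)} = - \frac{3}{8} + \frac{1}{8} \left(-39\right) = - \frac{3}{8} - \frac{39}{8} = - \frac{21}{4}$)
$-486681 - A{\left(274,-368 \right)} = -486681 - - \frac{21}{4} = -486681 + \frac{21}{4} = - \frac{1946703}{4}$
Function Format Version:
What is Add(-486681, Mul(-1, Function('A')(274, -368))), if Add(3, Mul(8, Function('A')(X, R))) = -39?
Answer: Rational(-1946703, 4) ≈ -4.8668e+5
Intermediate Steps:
Function('A')(X, R) = Rational(-21, 4) (Function('A')(X, R) = Add(Rational(-3, 8), Mul(Rational(1, 8), -39)) = Add(Rational(-3, 8), Rational(-39, 8)) = Rational(-21, 4))
Add(-486681, Mul(-1, Function('A')(274, -368))) = Add(-486681, Mul(-1, Rational(-21, 4))) = Add(-486681, Rational(21, 4)) = Rational(-1946703, 4)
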